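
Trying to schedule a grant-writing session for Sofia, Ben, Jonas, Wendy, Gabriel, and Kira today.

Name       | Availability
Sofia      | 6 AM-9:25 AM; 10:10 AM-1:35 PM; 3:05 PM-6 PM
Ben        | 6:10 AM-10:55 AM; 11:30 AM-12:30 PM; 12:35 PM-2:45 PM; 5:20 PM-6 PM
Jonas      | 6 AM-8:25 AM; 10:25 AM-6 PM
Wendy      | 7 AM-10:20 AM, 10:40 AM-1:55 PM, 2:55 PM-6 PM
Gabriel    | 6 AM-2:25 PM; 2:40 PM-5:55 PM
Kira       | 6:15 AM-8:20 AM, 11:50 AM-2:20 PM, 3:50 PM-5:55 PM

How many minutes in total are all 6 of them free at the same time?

215

Sofia ∩ Ben: 06:10-09:25, 10:10-10:55, 11:30-12:30, 12:35-13:35, 17:20-18:00.
Sofia ∩ Ben ∩ Jonas: 06:10-08:25, 10:25-10:55, 11:30-12:30, 12:35-13:35, 17:20-18:00.
Sofia ∩ Ben ∩ Jonas ∩ Wendy: 07:00-08:25, 10:40-10:55, 11:30-12:30, 12:35-13:35, 17:20-18:00.
Sofia ∩ Ben ∩ Jonas ∩ Wendy ∩ Gabriel: 07:00-08:25, 10:40-10:55, 11:30-12:30, 12:35-13:35, 17:20-17:55.
Sofia ∩ Ben ∩ Jonas ∩ Wendy ∩ Gabriel ∩ Kira: 07:00-08:20, 11:50-12:30, 12:35-13:35, 17:20-17:55.
Those are the intersection windows.
Summing the common windows: 80 + 40 + 60 + 35 = 215 minutes.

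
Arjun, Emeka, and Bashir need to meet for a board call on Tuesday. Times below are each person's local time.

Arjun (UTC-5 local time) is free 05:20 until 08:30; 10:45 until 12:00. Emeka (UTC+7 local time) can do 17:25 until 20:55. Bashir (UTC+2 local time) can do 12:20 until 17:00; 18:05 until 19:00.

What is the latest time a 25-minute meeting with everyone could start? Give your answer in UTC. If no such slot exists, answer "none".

Arjun in UTC: 10:20-13:30, 15:45-17:00 (add 5h to convert from UTC-5).
Emeka in UTC: 10:25-13:55 (subtract 7h to convert from UTC+7).
Bashir in UTC: 10:20-15:00, 16:05-17:00 (subtract 2h to convert from UTC+2).
Arjun ∩ Emeka: 10:25-13:30.
Arjun ∩ Emeka ∩ Bashir: 10:25-13:30.
The last common window of at least 25 minutes is 10:25-13:30; a 25-minute meeting can start as late as 13:05 and still end by 13:30.

13:05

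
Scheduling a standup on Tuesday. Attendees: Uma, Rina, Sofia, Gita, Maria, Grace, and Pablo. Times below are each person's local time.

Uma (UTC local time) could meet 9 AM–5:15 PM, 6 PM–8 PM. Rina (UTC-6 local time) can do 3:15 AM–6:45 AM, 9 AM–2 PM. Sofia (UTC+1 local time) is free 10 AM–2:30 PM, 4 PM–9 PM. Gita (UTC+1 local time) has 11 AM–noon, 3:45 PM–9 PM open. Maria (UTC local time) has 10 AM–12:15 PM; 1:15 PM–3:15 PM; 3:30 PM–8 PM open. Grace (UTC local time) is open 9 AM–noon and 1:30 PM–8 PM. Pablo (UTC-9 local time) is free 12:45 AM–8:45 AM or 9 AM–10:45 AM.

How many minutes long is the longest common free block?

Uma in UTC: 09:00-17:15, 18:00-20:00.
Rina in UTC: 09:15-12:45, 15:00-20:00 (add 6h to convert from UTC-6).
Sofia in UTC: 09:00-13:30, 15:00-20:00 (subtract 1h to convert from UTC+1).
Gita in UTC: 10:00-11:00, 14:45-20:00 (subtract 1h to convert from UTC+1).
Maria in UTC: 10:00-12:15, 13:15-15:15, 15:30-20:00.
Grace in UTC: 09:00-12:00, 13:30-20:00.
Pablo in UTC: 09:45-17:45, 18:00-19:45 (add 9h to convert from UTC-9).
Uma ∩ Rina: 09:15-12:45, 15:00-17:15, 18:00-20:00.
Uma ∩ Rina ∩ Sofia: 09:15-12:45, 15:00-17:15, 18:00-20:00.
Uma ∩ Rina ∩ Sofia ∩ Gita: 10:00-11:00, 15:00-17:15, 18:00-20:00.
Uma ∩ Rina ∩ Sofia ∩ Gita ∩ Maria: 10:00-11:00, 15:00-15:15, 15:30-17:15, 18:00-20:00.
Uma ∩ Rina ∩ Sofia ∩ Gita ∩ Maria ∩ Grace: 10:00-11:00, 15:00-15:15, 15:30-17:15, 18:00-20:00.
Uma ∩ Rina ∩ Sofia ∩ Gita ∩ Maria ∩ Grace ∩ Pablo: 10:00-11:00, 15:00-15:15, 15:30-17:15, 18:00-19:45.
So the common availability across everyone is 10:00-11:00, 15:00-15:15, 15:30-17:15, 18:00-19:45.
The longest is 15:30-17:15 at 105 minutes.

105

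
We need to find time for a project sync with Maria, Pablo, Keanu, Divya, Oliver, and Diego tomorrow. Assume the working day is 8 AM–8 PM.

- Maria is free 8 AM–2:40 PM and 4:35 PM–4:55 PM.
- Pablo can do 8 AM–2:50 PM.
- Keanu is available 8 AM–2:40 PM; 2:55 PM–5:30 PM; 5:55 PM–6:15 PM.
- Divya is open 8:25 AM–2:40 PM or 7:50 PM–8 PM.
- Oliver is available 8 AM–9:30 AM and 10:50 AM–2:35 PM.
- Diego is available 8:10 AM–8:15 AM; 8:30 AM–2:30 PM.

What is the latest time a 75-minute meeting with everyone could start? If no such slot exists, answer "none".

Maria ∩ Pablo: 08:00-14:40.
Maria ∩ Pablo ∩ Keanu: 08:00-14:40.
Maria ∩ Pablo ∩ Keanu ∩ Divya: 08:25-14:40.
Maria ∩ Pablo ∩ Keanu ∩ Divya ∩ Oliver: 08:25-09:30, 10:50-14:35.
Maria ∩ Pablo ∩ Keanu ∩ Divya ∩ Oliver ∩ Diego: 08:30-09:30, 10:50-14:30.
So the common availability across everyone is 08:30-09:30, 10:50-14:30.
The last common window of at least 75 minutes is 10:50-14:30; a 75-minute meeting can start as late as 13:15 and still end by 14:30.

13:15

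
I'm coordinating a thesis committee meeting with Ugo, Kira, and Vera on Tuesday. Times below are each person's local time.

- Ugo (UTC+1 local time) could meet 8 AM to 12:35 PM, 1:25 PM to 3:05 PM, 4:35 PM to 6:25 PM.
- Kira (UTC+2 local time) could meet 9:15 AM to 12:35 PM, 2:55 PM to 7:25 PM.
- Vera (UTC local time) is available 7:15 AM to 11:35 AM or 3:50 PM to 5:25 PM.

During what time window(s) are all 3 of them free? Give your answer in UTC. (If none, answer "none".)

07:15-10:35, 15:50-17:25

Ugo in UTC: 07:00-11:35, 12:25-14:05, 15:35-17:25 (subtract 1h to convert from UTC+1).
Kira in UTC: 07:15-10:35, 12:55-17:25 (subtract 2h to convert from UTC+2).
Vera in UTC: 07:15-11:35, 15:50-17:25.
Ugo ∩ Kira: 07:15-10:35, 12:55-14:05, 15:35-17:25.
Ugo ∩ Kira ∩ Vera: 07:15-10:35, 15:50-17:25.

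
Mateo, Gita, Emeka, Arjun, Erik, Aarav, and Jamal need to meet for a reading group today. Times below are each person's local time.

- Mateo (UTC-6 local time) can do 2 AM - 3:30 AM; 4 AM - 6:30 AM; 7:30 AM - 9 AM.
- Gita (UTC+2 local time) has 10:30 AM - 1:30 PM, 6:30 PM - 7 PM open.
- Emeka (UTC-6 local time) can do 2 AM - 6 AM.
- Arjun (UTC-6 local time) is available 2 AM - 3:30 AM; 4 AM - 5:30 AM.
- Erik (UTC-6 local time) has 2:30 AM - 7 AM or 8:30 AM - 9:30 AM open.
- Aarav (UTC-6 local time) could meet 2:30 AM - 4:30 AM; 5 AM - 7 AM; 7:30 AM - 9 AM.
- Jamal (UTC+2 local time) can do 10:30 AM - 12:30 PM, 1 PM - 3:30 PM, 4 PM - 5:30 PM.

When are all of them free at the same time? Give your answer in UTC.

08:30-09:30, 10:00-10:30, 11:00-11:30

Mateo in UTC: 08:00-09:30, 10:00-12:30, 13:30-15:00 (add 6h to convert from UTC-6).
Gita in UTC: 08:30-11:30, 16:30-17:00 (subtract 2h to convert from UTC+2).
Emeka in UTC: 08:00-12:00 (add 6h to convert from UTC-6).
Arjun in UTC: 08:00-09:30, 10:00-11:30 (add 6h to convert from UTC-6).
Erik in UTC: 08:30-13:00, 14:30-15:30 (add 6h to convert from UTC-6).
Aarav in UTC: 08:30-10:30, 11:00-13:00, 13:30-15:00 (add 6h to convert from UTC-6).
Jamal in UTC: 08:30-10:30, 11:00-13:30, 14:00-15:30 (subtract 2h to convert from UTC+2).
Mateo ∩ Gita: 08:30-09:30, 10:00-11:30.
Mateo ∩ Gita ∩ Emeka: 08:30-09:30, 10:00-11:30.
Mateo ∩ Gita ∩ Emeka ∩ Arjun: 08:30-09:30, 10:00-11:30.
Mateo ∩ Gita ∩ Emeka ∩ Arjun ∩ Erik: 08:30-09:30, 10:00-11:30.
Mateo ∩ Gita ∩ Emeka ∩ Arjun ∩ Erik ∩ Aarav: 08:30-09:30, 10:00-10:30, 11:00-11:30.
Mateo ∩ Gita ∩ Emeka ∩ Arjun ∩ Erik ∩ Aarav ∩ Jamal: 08:30-09:30, 10:00-10:30, 11:00-11:30.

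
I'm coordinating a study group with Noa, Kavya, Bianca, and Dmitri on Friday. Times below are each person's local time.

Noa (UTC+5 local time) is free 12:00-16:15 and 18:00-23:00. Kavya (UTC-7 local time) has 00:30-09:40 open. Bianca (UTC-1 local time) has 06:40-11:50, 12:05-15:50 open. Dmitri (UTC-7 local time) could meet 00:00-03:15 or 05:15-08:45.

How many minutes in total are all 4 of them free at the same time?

315

Noa in UTC: 07:00-11:15, 13:00-18:00 (subtract 5h to convert from UTC+5).
Kavya in UTC: 07:30-16:40 (add 7h to convert from UTC-7).
Bianca in UTC: 07:40-12:50, 13:05-16:50 (add 1h to convert from UTC-1).
Dmitri in UTC: 07:00-10:15, 12:15-15:45 (add 7h to convert from UTC-7).
Noa ∩ Kavya: 07:30-11:15, 13:00-16:40.
Noa ∩ Kavya ∩ Bianca: 07:40-11:15, 13:05-16:40.
Noa ∩ Kavya ∩ Bianca ∩ Dmitri: 07:40-10:15, 13:05-15:45.
Summing the common windows: 155 + 160 = 315 minutes.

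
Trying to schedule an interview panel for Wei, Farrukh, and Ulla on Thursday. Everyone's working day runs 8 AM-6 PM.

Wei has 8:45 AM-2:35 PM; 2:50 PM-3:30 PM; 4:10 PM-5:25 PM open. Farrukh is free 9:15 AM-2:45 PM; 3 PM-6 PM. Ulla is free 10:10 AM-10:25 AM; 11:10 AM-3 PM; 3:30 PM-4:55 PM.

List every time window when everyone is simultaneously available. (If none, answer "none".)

10:10-10:25, 11:10-14:35, 16:10-16:55

Wei ∩ Farrukh: 09:15-14:35, 15:00-15:30, 16:10-17:25.
Wei ∩ Farrukh ∩ Ulla: 10:10-10:25, 11:10-14:35, 16:10-16:55.
So the common availability across everyone is 10:10-10:25, 11:10-14:35, 16:10-16:55.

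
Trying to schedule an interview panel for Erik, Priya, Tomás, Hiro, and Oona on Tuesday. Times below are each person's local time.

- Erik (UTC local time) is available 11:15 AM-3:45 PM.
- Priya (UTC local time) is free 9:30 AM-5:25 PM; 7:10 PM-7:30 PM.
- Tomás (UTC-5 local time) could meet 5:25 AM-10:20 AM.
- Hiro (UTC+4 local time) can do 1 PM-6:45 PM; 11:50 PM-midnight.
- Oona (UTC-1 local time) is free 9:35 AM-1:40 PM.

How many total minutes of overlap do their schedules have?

205

Erik in UTC: 11:15-15:45.
Priya in UTC: 09:30-17:25, 19:10-19:30.
Tomás in UTC: 10:25-15:20 (add 5h to convert from UTC-5).
Hiro in UTC: 09:00-14:45, 19:50-20:00 (subtract 4h to convert from UTC+4).
Oona in UTC: 10:35-14:40 (add 1h to convert from UTC-1).
Erik ∩ Priya: 11:15-15:45.
Erik ∩ Priya ∩ Tomás: 11:15-15:20.
Erik ∩ Priya ∩ Tomás ∩ Hiro: 11:15-14:45.
Erik ∩ Priya ∩ Tomás ∩ Hiro ∩ Oona: 11:15-14:40.
Those are the intersection windows.
That's a single block of 205 minutes.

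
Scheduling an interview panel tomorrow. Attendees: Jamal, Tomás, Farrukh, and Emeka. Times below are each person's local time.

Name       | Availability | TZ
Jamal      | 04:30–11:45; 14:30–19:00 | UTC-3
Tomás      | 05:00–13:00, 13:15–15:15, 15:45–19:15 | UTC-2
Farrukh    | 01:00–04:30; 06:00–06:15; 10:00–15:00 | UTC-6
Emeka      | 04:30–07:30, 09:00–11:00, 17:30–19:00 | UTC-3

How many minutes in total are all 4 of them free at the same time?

225

Jamal in UTC: 07:30-14:45, 17:30-22:00 (add 3h to convert from UTC-3).
Tomás in UTC: 07:00-15:00, 15:15-17:15, 17:45-21:15 (add 2h to convert from UTC-2).
Farrukh in UTC: 07:00-10:30, 12:00-12:15, 16:00-21:00 (add 6h to convert from UTC-6).
Emeka in UTC: 07:30-10:30, 12:00-14:00, 20:30-22:00 (add 3h to convert from UTC-3).
Jamal ∩ Tomás: 07:30-14:45, 17:45-21:15.
Jamal ∩ Tomás ∩ Farrukh: 07:30-10:30, 12:00-12:15, 17:45-21:00.
Jamal ∩ Tomás ∩ Farrukh ∩ Emeka: 07:30-10:30, 12:00-12:15, 20:30-21:00.
Summing the common windows: 180 + 15 + 30 = 225 minutes.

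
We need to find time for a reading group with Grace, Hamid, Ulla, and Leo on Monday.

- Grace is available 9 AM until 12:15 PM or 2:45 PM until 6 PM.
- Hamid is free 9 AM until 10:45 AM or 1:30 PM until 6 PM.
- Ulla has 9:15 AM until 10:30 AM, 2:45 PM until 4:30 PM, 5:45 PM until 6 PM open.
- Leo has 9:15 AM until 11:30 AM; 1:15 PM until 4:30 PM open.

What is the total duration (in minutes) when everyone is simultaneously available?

Grace ∩ Hamid: 09:00-10:45, 14:45-18:00.
Grace ∩ Hamid ∩ Ulla: 09:15-10:30, 14:45-16:30, 17:45-18:00.
Grace ∩ Hamid ∩ Ulla ∩ Leo: 09:15-10:30, 14:45-16:30.
Those are the intersection windows.
Summing the common windows: 75 + 105 = 180 minutes.

180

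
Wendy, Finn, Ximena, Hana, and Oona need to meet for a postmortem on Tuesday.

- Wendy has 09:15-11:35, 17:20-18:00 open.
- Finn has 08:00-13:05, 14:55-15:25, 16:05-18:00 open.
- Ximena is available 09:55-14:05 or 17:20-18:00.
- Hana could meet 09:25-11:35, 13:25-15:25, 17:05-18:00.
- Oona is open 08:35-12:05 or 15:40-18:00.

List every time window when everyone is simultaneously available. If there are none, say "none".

Wendy ∩ Finn: 09:15-11:35, 17:20-18:00.
Wendy ∩ Finn ∩ Ximena: 09:55-11:35, 17:20-18:00.
Wendy ∩ Finn ∩ Ximena ∩ Hana: 09:55-11:35, 17:20-18:00.
Wendy ∩ Finn ∩ Ximena ∩ Hana ∩ Oona: 09:55-11:35, 17:20-18:00.

09:55-11:35, 17:20-18:00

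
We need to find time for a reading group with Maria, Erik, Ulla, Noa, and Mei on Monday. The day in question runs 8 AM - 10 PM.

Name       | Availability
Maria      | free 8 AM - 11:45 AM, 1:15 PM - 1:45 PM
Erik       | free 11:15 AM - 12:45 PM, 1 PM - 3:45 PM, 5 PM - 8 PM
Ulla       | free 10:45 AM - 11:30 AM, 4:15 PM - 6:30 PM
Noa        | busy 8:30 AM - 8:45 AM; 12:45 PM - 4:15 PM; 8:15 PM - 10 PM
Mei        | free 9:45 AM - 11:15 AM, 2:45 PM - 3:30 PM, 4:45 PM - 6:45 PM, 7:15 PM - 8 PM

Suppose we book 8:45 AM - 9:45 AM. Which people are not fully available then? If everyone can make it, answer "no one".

Erik, Mei, Ulla

Maria free: 08:00-11:45, 13:15-13:45.
Erik free: 11:15-12:45, 13:00-15:45, 17:00-20:00.
Ulla free: 10:45-11:30, 16:15-18:30.
Noa free: 08:00-08:30, 08:45-12:45, 16:15-20:15 (invert busy blocks within the working day).
Mei free: 09:45-11:15, 14:45-15:30, 16:45-18:45, 19:15-20:00.
Maria: free for 08:45-09:45. Erik: not fully free for 08:45-09:45. Ulla: not fully free for 08:45-09:45. Noa: free for 08:45-09:45. Mei: not fully free for 08:45-09:45.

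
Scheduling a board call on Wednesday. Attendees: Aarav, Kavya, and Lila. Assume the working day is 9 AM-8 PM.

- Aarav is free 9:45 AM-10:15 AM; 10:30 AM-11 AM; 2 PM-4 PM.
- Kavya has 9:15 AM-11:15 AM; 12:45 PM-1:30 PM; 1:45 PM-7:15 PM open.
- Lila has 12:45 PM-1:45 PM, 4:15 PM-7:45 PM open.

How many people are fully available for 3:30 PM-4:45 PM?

1

Kavya can make the full 15:30-16:45 slot — that's 1.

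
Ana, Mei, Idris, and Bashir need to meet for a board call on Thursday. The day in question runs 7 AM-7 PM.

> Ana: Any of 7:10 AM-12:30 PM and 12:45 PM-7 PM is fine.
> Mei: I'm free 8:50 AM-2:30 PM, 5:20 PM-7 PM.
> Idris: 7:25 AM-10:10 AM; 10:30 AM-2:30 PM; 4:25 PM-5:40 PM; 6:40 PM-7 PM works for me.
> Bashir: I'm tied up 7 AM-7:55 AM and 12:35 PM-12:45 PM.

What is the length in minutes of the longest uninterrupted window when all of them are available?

120

Ana free: 07:10-12:30, 12:45-19:00.
Mei free: 08:50-14:30, 17:20-19:00.
Idris free: 07:25-10:10, 10:30-14:30, 16:25-17:40, 18:40-19:00.
Bashir free: 07:55-12:35, 12:45-19:00 (invert busy blocks within the working day).
Ana ∩ Mei: 08:50-12:30, 12:45-14:30, 17:20-19:00.
Ana ∩ Mei ∩ Idris: 08:50-10:10, 10:30-12:30, 12:45-14:30, 17:20-17:40, 18:40-19:00.
Ana ∩ Mei ∩ Idris ∩ Bashir: 08:50-10:10, 10:30-12:30, 12:45-14:30, 17:20-17:40, 18:40-19:00.
The longest is 10:30-12:30 at 120 minutes.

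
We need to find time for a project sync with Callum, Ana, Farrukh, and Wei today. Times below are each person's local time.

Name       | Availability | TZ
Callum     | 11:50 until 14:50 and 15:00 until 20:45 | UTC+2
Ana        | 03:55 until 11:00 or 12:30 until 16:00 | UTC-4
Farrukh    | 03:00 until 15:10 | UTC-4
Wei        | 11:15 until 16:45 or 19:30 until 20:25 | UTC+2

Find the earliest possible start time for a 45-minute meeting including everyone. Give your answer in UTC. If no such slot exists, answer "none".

09:50

Callum in UTC: 09:50-12:50, 13:00-18:45 (subtract 2h to convert from UTC+2).
Ana in UTC: 07:55-15:00, 16:30-20:00 (add 4h to convert from UTC-4).
Farrukh in UTC: 07:00-19:10 (add 4h to convert from UTC-4).
Wei in UTC: 09:15-14:45, 17:30-18:25 (subtract 2h to convert from UTC+2).
Callum ∩ Ana: 09:50-12:50, 13:00-15:00, 16:30-18:45.
Callum ∩ Ana ∩ Farrukh: 09:50-12:50, 13:00-15:00, 16:30-18:45.
Callum ∩ Ana ∩ Farrukh ∩ Wei: 09:50-12:50, 13:00-14:45, 17:30-18:25.
The first common window of at least 45 minutes is 09:50-12:50, so the earliest start is 09:50.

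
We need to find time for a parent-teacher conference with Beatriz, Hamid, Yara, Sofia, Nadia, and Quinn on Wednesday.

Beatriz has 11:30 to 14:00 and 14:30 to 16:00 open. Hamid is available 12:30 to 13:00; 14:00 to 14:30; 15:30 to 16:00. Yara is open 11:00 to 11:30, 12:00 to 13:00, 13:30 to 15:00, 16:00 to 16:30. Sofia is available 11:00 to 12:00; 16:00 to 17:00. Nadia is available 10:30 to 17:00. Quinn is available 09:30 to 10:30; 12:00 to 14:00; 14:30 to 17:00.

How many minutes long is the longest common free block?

0

Beatriz ∩ Hamid: 12:30-13:00, 15:30-16:00.
Beatriz ∩ Hamid ∩ Yara: 12:30-13:00.
Beatriz ∩ Hamid ∩ Yara ∩ Sofia: ∅.
Beatriz ∩ Hamid ∩ Yara ∩ Sofia ∩ Nadia: ∅.
Beatriz ∩ Hamid ∩ Yara ∩ Sofia ∩ Nadia ∩ Quinn: ∅.
There is no time when everyone is free.
No common window exists, so the longest block is 0 minutes.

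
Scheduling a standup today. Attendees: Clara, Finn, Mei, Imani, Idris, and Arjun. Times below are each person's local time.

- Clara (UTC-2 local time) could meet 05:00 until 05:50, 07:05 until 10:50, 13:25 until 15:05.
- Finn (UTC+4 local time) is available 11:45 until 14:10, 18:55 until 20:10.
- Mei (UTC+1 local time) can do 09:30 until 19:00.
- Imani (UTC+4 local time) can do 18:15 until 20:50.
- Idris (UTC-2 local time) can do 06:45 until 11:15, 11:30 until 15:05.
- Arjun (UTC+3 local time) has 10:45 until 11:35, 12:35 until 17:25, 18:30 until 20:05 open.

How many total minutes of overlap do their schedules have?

Clara in UTC: 07:00-07:50, 09:05-12:50, 15:25-17:05 (add 2h to convert from UTC-2).
Finn in UTC: 07:45-10:10, 14:55-16:10 (subtract 4h to convert from UTC+4).
Mei in UTC: 08:30-18:00 (subtract 1h to convert from UTC+1).
Imani in UTC: 14:15-16:50 (subtract 4h to convert from UTC+4).
Idris in UTC: 08:45-13:15, 13:30-17:05 (add 2h to convert from UTC-2).
Arjun in UTC: 07:45-08:35, 09:35-14:25, 15:30-17:05 (subtract 3h to convert from UTC+3).
Clara ∩ Finn: 07:45-07:50, 09:05-10:10, 15:25-16:10.
Clara ∩ Finn ∩ Mei: 09:05-10:10, 15:25-16:10.
Clara ∩ Finn ∩ Mei ∩ Imani: 15:25-16:10.
Clara ∩ Finn ∩ Mei ∩ Imani ∩ Idris: 15:25-16:10.
Clara ∩ Finn ∩ Mei ∩ Imani ∩ Idris ∩ Arjun: 15:30-16:10.
That's a single block of 40 minutes.

40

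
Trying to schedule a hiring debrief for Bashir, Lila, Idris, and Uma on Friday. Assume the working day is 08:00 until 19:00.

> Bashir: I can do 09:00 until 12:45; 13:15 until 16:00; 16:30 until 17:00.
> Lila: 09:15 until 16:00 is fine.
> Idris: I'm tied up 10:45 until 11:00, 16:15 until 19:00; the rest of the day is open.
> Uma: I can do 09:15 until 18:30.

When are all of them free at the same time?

Bashir free: 09:00-12:45, 13:15-16:00, 16:30-17:00.
Lila free: 09:15-16:00.
Idris free: 08:00-10:45, 11:00-16:15 (invert busy blocks within the working day).
Uma free: 09:15-18:30.
Bashir ∩ Lila: 09:15-12:45, 13:15-16:00.
Bashir ∩ Lila ∩ Idris: 09:15-10:45, 11:00-12:45, 13:15-16:00.
Bashir ∩ Lila ∩ Idris ∩ Uma: 09:15-10:45, 11:00-12:45, 13:15-16:00.
Those are the intersection windows.

09:15-10:45, 11:00-12:45, 13:15-16:00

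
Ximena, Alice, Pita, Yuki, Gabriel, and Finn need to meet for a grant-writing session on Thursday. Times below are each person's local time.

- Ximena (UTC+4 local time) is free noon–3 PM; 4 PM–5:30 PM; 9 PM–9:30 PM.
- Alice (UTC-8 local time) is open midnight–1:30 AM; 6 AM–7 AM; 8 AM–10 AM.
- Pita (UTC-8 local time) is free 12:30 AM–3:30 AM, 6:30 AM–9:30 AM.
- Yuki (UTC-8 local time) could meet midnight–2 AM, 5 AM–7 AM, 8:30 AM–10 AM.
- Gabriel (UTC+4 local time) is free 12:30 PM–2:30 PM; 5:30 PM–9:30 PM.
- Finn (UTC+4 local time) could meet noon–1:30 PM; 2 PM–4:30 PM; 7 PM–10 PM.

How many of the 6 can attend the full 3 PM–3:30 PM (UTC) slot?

Ximena in UTC: 08:00-11:00, 12:00-13:30, 17:00-17:30 (subtract 4h to convert from UTC+4).
Alice in UTC: 08:00-09:30, 14:00-15:00, 16:00-18:00 (add 8h to convert from UTC-8).
Pita in UTC: 08:30-11:30, 14:30-17:30 (add 8h to convert from UTC-8).
Yuki in UTC: 08:00-10:00, 13:00-15:00, 16:30-18:00 (add 8h to convert from UTC-8).
Gabriel in UTC: 08:30-10:30, 13:30-17:30 (subtract 4h to convert from UTC+4).
Finn in UTC: 08:00-09:30, 10:00-12:30, 15:00-18:00 (subtract 4h to convert from UTC+4).
Pita, Gabriel, and Finn can make the full 15:00-15:30 slot — that's 3.

3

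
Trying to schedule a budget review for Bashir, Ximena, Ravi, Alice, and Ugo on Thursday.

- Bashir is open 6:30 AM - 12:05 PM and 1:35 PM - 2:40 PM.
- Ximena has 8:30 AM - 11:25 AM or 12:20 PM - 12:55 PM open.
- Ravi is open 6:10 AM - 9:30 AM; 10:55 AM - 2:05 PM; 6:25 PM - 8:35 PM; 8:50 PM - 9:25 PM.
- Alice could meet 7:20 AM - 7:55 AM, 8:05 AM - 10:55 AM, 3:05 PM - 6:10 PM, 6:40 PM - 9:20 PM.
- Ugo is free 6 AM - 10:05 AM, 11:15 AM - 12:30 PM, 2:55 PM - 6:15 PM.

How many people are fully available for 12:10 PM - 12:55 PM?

1

Ravi can make the full 12:10-12:55 slot — that's 1.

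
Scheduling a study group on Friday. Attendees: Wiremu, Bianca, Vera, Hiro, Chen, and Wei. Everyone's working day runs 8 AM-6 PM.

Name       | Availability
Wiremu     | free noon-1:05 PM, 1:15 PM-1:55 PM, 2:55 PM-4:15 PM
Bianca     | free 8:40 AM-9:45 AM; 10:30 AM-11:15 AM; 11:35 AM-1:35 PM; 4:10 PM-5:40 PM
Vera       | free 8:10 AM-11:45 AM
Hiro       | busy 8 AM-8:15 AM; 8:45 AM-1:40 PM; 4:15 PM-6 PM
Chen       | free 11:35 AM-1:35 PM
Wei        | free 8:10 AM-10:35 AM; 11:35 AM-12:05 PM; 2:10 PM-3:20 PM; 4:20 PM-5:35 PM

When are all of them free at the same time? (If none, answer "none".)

none

Wiremu free: 12:00-13:05, 13:15-13:55, 14:55-16:15.
Bianca free: 08:40-09:45, 10:30-11:15, 11:35-13:35, 16:10-17:40.
Vera free: 08:10-11:45.
Hiro free: 08:15-08:45, 13:40-16:15 (invert busy blocks within the working day).
Chen free: 11:35-13:35.
Wei free: 08:10-10:35, 11:35-12:05, 14:10-15:20, 16:20-17:35.
Wiremu ∩ Bianca: 12:00-13:05, 13:15-13:35, 16:10-16:15.
Wiremu ∩ Bianca ∩ Vera: ∅.
Wiremu ∩ Bianca ∩ Vera ∩ Hiro: ∅.
Wiremu ∩ Bianca ∩ Vera ∩ Hiro ∩ Chen: ∅.
Wiremu ∩ Bianca ∩ Vera ∩ Hiro ∩ Chen ∩ Wei: ∅.
There is no time when everyone is free.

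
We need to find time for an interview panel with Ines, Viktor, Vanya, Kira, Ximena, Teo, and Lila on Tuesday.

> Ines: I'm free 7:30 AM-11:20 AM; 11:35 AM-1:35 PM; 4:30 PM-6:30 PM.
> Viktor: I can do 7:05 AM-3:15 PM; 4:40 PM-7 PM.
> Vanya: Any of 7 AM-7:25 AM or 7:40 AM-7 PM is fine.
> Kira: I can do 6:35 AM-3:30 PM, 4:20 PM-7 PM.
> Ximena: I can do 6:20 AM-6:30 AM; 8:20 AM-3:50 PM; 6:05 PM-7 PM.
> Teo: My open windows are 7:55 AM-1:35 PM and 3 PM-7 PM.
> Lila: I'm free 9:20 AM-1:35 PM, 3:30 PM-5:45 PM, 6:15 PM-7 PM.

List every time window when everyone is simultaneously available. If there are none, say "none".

09:20-11:20, 11:35-13:35, 18:15-18:30

Ines ∩ Viktor: 07:30-11:20, 11:35-13:35, 16:40-18:30.
Ines ∩ Viktor ∩ Vanya: 07:40-11:20, 11:35-13:35, 16:40-18:30.
Ines ∩ Viktor ∩ Vanya ∩ Kira: 07:40-11:20, 11:35-13:35, 16:40-18:30.
Ines ∩ Viktor ∩ Vanya ∩ Kira ∩ Ximena: 08:20-11:20, 11:35-13:35, 18:05-18:30.
Ines ∩ Viktor ∩ Vanya ∩ Kira ∩ Ximena ∩ Teo: 08:20-11:20, 11:35-13:35, 18:05-18:30.
Ines ∩ Viktor ∩ Vanya ∩ Kira ∩ Ximena ∩ Teo ∩ Lila: 09:20-11:20, 11:35-13:35, 18:15-18:30.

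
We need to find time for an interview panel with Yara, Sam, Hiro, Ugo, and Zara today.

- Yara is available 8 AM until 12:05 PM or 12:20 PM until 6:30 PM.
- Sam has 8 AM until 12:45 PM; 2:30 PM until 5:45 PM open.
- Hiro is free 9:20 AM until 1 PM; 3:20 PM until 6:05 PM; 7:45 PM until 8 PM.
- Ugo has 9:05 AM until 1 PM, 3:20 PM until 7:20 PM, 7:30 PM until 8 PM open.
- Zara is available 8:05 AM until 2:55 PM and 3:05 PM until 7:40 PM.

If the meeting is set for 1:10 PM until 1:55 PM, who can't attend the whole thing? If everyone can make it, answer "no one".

Hiro, Sam, Ugo

Yara: free for 13:10-13:55. Sam: not fully free for 13:10-13:55. Hiro: not fully free for 13:10-13:55. Ugo: not fully free for 13:10-13:55. Zara: free for 13:10-13:55.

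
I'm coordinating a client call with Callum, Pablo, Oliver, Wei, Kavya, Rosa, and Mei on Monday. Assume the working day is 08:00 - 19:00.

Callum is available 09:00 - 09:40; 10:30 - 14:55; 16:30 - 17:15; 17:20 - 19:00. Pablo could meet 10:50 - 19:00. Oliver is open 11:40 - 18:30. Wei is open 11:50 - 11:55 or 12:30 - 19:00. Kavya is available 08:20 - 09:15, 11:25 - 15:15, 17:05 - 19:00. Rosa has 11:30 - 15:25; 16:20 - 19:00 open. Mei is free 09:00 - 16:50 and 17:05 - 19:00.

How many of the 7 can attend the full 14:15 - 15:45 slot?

4

Pablo, Oliver, Wei, and Mei can make the full 14:15-15:45 slot — that's 4.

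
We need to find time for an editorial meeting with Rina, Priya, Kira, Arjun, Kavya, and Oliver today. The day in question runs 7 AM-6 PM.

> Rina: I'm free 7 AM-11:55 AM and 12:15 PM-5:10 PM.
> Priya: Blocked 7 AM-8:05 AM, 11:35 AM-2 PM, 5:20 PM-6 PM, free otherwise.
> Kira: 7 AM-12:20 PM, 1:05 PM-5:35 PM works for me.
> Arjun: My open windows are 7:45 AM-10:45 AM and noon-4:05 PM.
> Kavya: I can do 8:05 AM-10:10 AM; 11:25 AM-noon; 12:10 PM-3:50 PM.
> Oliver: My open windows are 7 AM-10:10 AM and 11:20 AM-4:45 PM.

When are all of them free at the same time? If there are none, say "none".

08:05-10:10, 14:00-15:50

Rina free: 07:00-11:55, 12:15-17:10.
Priya free: 08:05-11:35, 14:00-17:20 (invert busy blocks within the working day).
Kira free: 07:00-12:20, 13:05-17:35.
Arjun free: 07:45-10:45, 12:00-16:05.
Kavya free: 08:05-10:10, 11:25-12:00, 12:10-15:50.
Oliver free: 07:00-10:10, 11:20-16:45.
Rina ∩ Priya: 08:05-11:35, 14:00-17:10.
Rina ∩ Priya ∩ Kira: 08:05-11:35, 14:00-17:10.
Rina ∩ Priya ∩ Kira ∩ Arjun: 08:05-10:45, 14:00-16:05.
Rina ∩ Priya ∩ Kira ∩ Arjun ∩ Kavya: 08:05-10:10, 14:00-15:50.
Rina ∩ Priya ∩ Kira ∩ Arjun ∩ Kavya ∩ Oliver: 08:05-10:10, 14:00-15:50.
So the common availability across everyone is 08:05-10:10, 14:00-15:50.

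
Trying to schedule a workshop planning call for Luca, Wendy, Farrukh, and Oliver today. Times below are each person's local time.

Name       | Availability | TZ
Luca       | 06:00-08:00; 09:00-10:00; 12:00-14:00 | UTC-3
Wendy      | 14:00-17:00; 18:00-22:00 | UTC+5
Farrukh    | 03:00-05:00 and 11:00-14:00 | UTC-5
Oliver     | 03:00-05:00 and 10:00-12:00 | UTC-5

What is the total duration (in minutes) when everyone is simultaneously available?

Luca in UTC: 09:00-11:00, 12:00-13:00, 15:00-17:00 (add 3h to convert from UTC-3).
Wendy in UTC: 09:00-12:00, 13:00-17:00 (subtract 5h to convert from UTC+5).
Farrukh in UTC: 08:00-10:00, 16:00-19:00 (add 5h to convert from UTC-5).
Oliver in UTC: 08:00-10:00, 15:00-17:00 (add 5h to convert from UTC-5).
Luca ∩ Wendy: 09:00-11:00, 15:00-17:00.
Luca ∩ Wendy ∩ Farrukh: 09:00-10:00, 16:00-17:00.
Luca ∩ Wendy ∩ Farrukh ∩ Oliver: 09:00-10:00, 16:00-17:00.
So the common availability across everyone is 09:00-10:00, 16:00-17:00.
Summing the common windows: 60 + 60 = 120 minutes.

120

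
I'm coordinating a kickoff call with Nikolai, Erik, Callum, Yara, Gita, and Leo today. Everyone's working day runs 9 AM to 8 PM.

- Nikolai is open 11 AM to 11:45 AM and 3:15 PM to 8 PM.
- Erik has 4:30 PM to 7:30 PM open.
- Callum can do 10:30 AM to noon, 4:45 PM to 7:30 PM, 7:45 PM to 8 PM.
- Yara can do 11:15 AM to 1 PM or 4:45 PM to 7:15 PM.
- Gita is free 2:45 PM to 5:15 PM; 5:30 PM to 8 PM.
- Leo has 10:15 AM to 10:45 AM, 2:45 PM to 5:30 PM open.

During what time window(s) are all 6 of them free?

16:45-17:15

Nikolai ∩ Erik: 16:30-19:30.
Nikolai ∩ Erik ∩ Callum: 16:45-19:30.
Nikolai ∩ Erik ∩ Callum ∩ Yara: 16:45-19:15.
Nikolai ∩ Erik ∩ Callum ∩ Yara ∩ Gita: 16:45-17:15, 17:30-19:15.
Nikolai ∩ Erik ∩ Callum ∩ Yara ∩ Gita ∩ Leo: 16:45-17:15.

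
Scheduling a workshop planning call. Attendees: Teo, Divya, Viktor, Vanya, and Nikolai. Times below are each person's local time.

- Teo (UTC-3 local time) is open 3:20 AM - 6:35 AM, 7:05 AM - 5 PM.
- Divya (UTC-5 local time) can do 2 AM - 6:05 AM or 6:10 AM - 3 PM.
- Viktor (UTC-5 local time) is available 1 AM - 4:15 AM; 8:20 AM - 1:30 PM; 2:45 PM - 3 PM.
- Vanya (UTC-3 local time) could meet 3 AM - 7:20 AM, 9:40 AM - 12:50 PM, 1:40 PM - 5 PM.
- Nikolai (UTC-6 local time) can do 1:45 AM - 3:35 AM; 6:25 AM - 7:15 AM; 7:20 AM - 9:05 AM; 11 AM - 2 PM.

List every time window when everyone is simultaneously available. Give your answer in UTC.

Teo in UTC: 06:20-09:35, 10:05-20:00 (add 3h to convert from UTC-3).
Divya in UTC: 07:00-11:05, 11:10-20:00 (add 5h to convert from UTC-5).
Viktor in UTC: 06:00-09:15, 13:20-18:30, 19:45-20:00 (add 5h to convert from UTC-5).
Vanya in UTC: 06:00-10:20, 12:40-15:50, 16:40-20:00 (add 3h to convert from UTC-3).
Nikolai in UTC: 07:45-09:35, 12:25-13:15, 13:20-15:05, 17:00-20:00 (add 6h to convert from UTC-6).
Teo ∩ Divya: 07:00-09:35, 10:05-11:05, 11:10-20:00.
Teo ∩ Divya ∩ Viktor: 07:00-09:15, 13:20-18:30, 19:45-20:00.
Teo ∩ Divya ∩ Viktor ∩ Vanya: 07:00-09:15, 13:20-15:50, 16:40-18:30, 19:45-20:00.
Teo ∩ Divya ∩ Viktor ∩ Vanya ∩ Nikolai: 07:45-09:15, 13:20-15:05, 17:00-18:30, 19:45-20:00.

07:45-09:15, 13:20-15:05, 17:00-18:30, 19:45-20:00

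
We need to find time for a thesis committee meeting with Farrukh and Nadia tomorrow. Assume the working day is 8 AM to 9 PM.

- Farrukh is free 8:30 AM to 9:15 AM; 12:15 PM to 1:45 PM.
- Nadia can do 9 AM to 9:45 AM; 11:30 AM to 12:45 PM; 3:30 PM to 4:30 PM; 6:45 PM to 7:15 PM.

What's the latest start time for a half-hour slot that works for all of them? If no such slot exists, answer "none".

12:15

Farrukh ∩ Nadia: 09:00-09:15, 12:15-12:45.
So the common availability across everyone is 09:00-09:15, 12:15-12:45.
The last common window of at least 30 minutes is 12:15-12:45; a 30-minute meeting can start as late as 12:15 and still end by 12:45.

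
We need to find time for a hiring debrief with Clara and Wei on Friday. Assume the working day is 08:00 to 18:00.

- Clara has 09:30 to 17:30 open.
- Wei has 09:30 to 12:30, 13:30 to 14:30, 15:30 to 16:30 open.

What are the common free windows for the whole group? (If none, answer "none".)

09:30-12:30, 13:30-14:30, 15:30-16:30

Clara ∩ Wei: 09:30-12:30, 13:30-14:30, 15:30-16:30.
So the common availability across everyone is 09:30-12:30, 13:30-14:30, 15:30-16:30.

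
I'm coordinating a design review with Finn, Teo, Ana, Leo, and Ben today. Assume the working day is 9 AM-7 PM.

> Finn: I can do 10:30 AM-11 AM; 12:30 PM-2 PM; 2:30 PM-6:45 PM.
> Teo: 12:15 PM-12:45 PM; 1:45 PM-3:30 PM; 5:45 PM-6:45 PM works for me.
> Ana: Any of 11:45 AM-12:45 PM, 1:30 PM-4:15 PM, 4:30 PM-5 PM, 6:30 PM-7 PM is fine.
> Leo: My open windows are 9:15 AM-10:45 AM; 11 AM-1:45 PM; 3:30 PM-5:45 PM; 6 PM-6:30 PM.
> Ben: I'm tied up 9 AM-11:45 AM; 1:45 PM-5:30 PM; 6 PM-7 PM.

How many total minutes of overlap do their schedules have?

15

Finn free: 10:30-11:00, 12:30-14:00, 14:30-18:45.
Teo free: 12:15-12:45, 13:45-15:30, 17:45-18:45.
Ana free: 11:45-12:45, 13:30-16:15, 16:30-17:00, 18:30-19:00.
Leo free: 09:15-10:45, 11:00-13:45, 15:30-17:45, 18:00-18:30.
Ben free: 11:45-13:45, 17:30-18:00 (invert busy blocks within the working day).
Finn ∩ Teo: 12:30-12:45, 13:45-14:00, 14:30-15:30, 17:45-18:45.
Finn ∩ Teo ∩ Ana: 12:30-12:45, 13:45-14:00, 14:30-15:30, 18:30-18:45.
Finn ∩ Teo ∩ Ana ∩ Leo: 12:30-12:45.
Finn ∩ Teo ∩ Ana ∩ Leo ∩ Ben: 12:30-12:45.
That's a single block of 15 minutes.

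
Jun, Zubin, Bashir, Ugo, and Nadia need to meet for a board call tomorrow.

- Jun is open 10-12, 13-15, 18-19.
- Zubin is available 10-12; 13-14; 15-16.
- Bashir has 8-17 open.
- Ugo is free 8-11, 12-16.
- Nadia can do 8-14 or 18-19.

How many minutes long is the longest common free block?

60

Jun ∩ Zubin: 10:00-12:00, 13:00-14:00.
Jun ∩ Zubin ∩ Bashir: 10:00-12:00, 13:00-14:00.
Jun ∩ Zubin ∩ Bashir ∩ Ugo: 10:00-11:00, 13:00-14:00.
Jun ∩ Zubin ∩ Bashir ∩ Ugo ∩ Nadia: 10:00-11:00, 13:00-14:00.
The longest is 10:00-11:00 at 60 minutes.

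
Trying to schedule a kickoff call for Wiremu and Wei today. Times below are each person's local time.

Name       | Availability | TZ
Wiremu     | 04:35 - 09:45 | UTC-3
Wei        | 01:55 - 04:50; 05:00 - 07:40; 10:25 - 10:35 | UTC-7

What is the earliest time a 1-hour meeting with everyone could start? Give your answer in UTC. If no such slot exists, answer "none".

08:55

Wiremu in UTC: 07:35-12:45 (add 3h to convert from UTC-3).
Wei in UTC: 08:55-11:50, 12:00-14:40, 17:25-17:35 (add 7h to convert from UTC-7).
Wiremu ∩ Wei: 08:55-11:50, 12:00-12:45.
Those are the intersection windows.
The first common window of at least 60 minutes is 08:55-11:50, so the earliest start is 08:55.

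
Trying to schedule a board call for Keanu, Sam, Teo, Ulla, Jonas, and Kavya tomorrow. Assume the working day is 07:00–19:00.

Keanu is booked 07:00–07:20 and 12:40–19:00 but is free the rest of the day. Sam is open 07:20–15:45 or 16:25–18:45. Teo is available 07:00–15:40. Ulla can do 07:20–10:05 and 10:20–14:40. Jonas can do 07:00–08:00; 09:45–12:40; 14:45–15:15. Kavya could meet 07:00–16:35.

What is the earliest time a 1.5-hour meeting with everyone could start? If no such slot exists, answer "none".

10:20

Keanu free: 07:20-12:40 (invert busy blocks within the working day).
Sam free: 07:20-15:45, 16:25-18:45.
Teo free: 07:00-15:40.
Ulla free: 07:20-10:05, 10:20-14:40.
Jonas free: 07:00-08:00, 09:45-12:40, 14:45-15:15.
Kavya free: 07:00-16:35.
Keanu ∩ Sam: 07:20-12:40.
Keanu ∩ Sam ∩ Teo: 07:20-12:40.
Keanu ∩ Sam ∩ Teo ∩ Ulla: 07:20-10:05, 10:20-12:40.
Keanu ∩ Sam ∩ Teo ∩ Ulla ∩ Jonas: 07:20-08:00, 09:45-10:05, 10:20-12:40.
Keanu ∩ Sam ∩ Teo ∩ Ulla ∩ Jonas ∩ Kavya: 07:20-08:00, 09:45-10:05, 10:20-12:40.
The first common window of at least 90 minutes is 10:20-12:40, so the earliest start is 10:20.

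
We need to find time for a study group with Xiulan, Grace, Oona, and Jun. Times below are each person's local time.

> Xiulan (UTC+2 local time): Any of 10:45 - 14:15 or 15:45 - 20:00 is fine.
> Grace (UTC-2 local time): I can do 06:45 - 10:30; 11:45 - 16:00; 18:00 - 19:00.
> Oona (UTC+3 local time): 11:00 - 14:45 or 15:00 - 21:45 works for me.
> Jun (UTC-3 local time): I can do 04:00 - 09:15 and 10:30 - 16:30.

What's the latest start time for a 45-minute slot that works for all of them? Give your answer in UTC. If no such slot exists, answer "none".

Xiulan in UTC: 08:45-12:15, 13:45-18:00 (subtract 2h to convert from UTC+2).
Grace in UTC: 08:45-12:30, 13:45-18:00, 20:00-21:00 (add 2h to convert from UTC-2).
Oona in UTC: 08:00-11:45, 12:00-18:45 (subtract 3h to convert from UTC+3).
Jun in UTC: 07:00-12:15, 13:30-19:30 (add 3h to convert from UTC-3).
Xiulan ∩ Grace: 08:45-12:15, 13:45-18:00.
Xiulan ∩ Grace ∩ Oona: 08:45-11:45, 12:00-12:15, 13:45-18:00.
Xiulan ∩ Grace ∩ Oona ∩ Jun: 08:45-11:45, 12:00-12:15, 13:45-18:00.
Those are the intersection windows.
The last common window of at least 45 minutes is 13:45-18:00; a 45-minute meeting can start as late as 17:15 and still end by 18:00.

17:15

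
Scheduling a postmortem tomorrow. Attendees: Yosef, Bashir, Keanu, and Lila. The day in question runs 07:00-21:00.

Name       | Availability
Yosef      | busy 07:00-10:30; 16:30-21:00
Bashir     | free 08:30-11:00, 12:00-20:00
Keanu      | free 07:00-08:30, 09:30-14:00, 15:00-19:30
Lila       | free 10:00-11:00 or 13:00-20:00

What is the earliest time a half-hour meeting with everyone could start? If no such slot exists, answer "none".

10:30

Yosef free: 10:30-16:30 (invert busy blocks within the working day).
Bashir free: 08:30-11:00, 12:00-20:00.
Keanu free: 07:00-08:30, 09:30-14:00, 15:00-19:30.
Lila free: 10:00-11:00, 13:00-20:00.
Yosef ∩ Bashir: 10:30-11:00, 12:00-16:30.
Yosef ∩ Bashir ∩ Keanu: 10:30-11:00, 12:00-14:00, 15:00-16:30.
Yosef ∩ Bashir ∩ Keanu ∩ Lila: 10:30-11:00, 13:00-14:00, 15:00-16:30.
So the common availability across everyone is 10:30-11:00, 13:00-14:00, 15:00-16:30.
The first common window of at least 30 minutes is 10:30-11:00, so the earliest start is 10:30.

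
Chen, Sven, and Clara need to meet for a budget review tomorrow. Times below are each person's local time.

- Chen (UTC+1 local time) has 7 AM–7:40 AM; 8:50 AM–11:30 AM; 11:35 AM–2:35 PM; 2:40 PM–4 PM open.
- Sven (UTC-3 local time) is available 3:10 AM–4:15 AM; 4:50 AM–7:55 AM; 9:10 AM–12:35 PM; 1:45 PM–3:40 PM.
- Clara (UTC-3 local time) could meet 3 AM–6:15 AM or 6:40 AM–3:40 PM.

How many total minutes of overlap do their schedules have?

350

Chen in UTC: 06:00-06:40, 07:50-10:30, 10:35-13:35, 13:40-15:00 (subtract 1h to convert from UTC+1).
Sven in UTC: 06:10-07:15, 07:50-10:55, 12:10-15:35, 16:45-18:40 (add 3h to convert from UTC-3).
Clara in UTC: 06:00-09:15, 09:40-18:40 (add 3h to convert from UTC-3).
Chen ∩ Sven: 06:10-06:40, 07:50-10:30, 10:35-10:55, 12:10-13:35, 13:40-15:00.
Chen ∩ Sven ∩ Clara: 06:10-06:40, 07:50-09:15, 09:40-10:30, 10:35-10:55, 12:10-13:35, 13:40-15:00.
So the common availability across everyone is 06:10-06:40, 07:50-09:15, 09:40-10:30, 10:35-10:55, 12:10-13:35, 13:40-15:00.
Summing the common windows: 30 + 85 + 50 + 20 + 85 + 80 = 350 minutes.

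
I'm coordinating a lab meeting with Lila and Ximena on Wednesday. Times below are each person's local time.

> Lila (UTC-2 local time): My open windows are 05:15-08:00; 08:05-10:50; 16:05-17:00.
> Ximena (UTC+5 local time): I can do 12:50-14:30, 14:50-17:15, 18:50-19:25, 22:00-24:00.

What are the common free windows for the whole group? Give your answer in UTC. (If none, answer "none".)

07:50-09:30, 09:50-10:00, 10:05-12:15, 18:05-19:00

Lila in UTC: 07:15-10:00, 10:05-12:50, 18:05-19:00 (add 2h to convert from UTC-2).
Ximena in UTC: 07:50-09:30, 09:50-12:15, 13:50-14:25, 17:00-19:00 (subtract 5h to convert from UTC+5).
Lila ∩ Ximena: 07:50-09:30, 09:50-10:00, 10:05-12:15, 18:05-19:00.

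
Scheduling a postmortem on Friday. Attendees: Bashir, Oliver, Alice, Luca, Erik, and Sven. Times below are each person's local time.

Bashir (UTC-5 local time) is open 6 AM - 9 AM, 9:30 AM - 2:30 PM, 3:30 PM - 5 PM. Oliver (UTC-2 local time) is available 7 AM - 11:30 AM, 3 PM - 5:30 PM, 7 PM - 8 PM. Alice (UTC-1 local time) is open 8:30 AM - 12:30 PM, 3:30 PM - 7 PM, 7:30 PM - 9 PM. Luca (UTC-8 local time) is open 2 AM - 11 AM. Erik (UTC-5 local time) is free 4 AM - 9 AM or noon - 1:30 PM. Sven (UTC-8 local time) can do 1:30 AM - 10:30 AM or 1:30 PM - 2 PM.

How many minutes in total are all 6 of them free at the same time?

Bashir in UTC: 11:00-14:00, 14:30-19:30, 20:30-22:00 (add 5h to convert from UTC-5).
Oliver in UTC: 09:00-13:30, 17:00-19:30, 21:00-22:00 (add 2h to convert from UTC-2).
Alice in UTC: 09:30-13:30, 16:30-20:00, 20:30-22:00 (add 1h to convert from UTC-1).
Luca in UTC: 10:00-19:00 (add 8h to convert from UTC-8).
Erik in UTC: 09:00-14:00, 17:00-18:30 (add 5h to convert from UTC-5).
Sven in UTC: 09:30-18:30, 21:30-22:00 (add 8h to convert from UTC-8).
Bashir ∩ Oliver: 11:00-13:30, 17:00-19:30, 21:00-22:00.
Bashir ∩ Oliver ∩ Alice: 11:00-13:30, 17:00-19:30, 21:00-22:00.
Bashir ∩ Oliver ∩ Alice ∩ Luca: 11:00-13:30, 17:00-19:00.
Bashir ∩ Oliver ∩ Alice ∩ Luca ∩ Erik: 11:00-13:30, 17:00-18:30.
Bashir ∩ Oliver ∩ Alice ∩ Luca ∩ Erik ∩ Sven: 11:00-13:30, 17:00-18:30.
So the common availability across everyone is 11:00-13:30, 17:00-18:30.
Summing the common windows: 150 + 90 = 240 minutes.

240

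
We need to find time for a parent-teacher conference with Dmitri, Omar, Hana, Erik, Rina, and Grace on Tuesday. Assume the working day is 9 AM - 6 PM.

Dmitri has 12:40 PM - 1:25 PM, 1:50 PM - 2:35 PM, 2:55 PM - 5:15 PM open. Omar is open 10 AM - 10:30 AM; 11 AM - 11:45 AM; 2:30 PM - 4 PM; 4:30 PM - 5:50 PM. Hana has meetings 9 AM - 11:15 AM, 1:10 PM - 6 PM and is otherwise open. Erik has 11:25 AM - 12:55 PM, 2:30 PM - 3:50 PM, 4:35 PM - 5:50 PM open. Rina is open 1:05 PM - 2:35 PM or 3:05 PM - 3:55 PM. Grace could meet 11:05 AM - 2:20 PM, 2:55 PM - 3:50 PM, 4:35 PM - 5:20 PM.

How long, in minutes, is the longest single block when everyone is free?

0

Dmitri free: 12:40-13:25, 13:50-14:35, 14:55-17:15.
Omar free: 10:00-10:30, 11:00-11:45, 14:30-16:00, 16:30-17:50.
Hana free: 11:15-13:10 (invert busy blocks within the working day).
Erik free: 11:25-12:55, 14:30-15:50, 16:35-17:50.
Rina free: 13:05-14:35, 15:05-15:55.
Grace free: 11:05-14:20, 14:55-15:50, 16:35-17:20.
Dmitri ∩ Omar: 14:30-14:35, 14:55-16:00, 16:30-17:15.
Dmitri ∩ Omar ∩ Hana: ∅.
Dmitri ∩ Omar ∩ Hana ∩ Erik: ∅.
Dmitri ∩ Omar ∩ Hana ∩ Erik ∩ Rina: ∅.
Dmitri ∩ Omar ∩ Hana ∩ Erik ∩ Rina ∩ Grace: ∅.
There is no time when everyone is free.
No common window exists, so the longest block is 0 minutes.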